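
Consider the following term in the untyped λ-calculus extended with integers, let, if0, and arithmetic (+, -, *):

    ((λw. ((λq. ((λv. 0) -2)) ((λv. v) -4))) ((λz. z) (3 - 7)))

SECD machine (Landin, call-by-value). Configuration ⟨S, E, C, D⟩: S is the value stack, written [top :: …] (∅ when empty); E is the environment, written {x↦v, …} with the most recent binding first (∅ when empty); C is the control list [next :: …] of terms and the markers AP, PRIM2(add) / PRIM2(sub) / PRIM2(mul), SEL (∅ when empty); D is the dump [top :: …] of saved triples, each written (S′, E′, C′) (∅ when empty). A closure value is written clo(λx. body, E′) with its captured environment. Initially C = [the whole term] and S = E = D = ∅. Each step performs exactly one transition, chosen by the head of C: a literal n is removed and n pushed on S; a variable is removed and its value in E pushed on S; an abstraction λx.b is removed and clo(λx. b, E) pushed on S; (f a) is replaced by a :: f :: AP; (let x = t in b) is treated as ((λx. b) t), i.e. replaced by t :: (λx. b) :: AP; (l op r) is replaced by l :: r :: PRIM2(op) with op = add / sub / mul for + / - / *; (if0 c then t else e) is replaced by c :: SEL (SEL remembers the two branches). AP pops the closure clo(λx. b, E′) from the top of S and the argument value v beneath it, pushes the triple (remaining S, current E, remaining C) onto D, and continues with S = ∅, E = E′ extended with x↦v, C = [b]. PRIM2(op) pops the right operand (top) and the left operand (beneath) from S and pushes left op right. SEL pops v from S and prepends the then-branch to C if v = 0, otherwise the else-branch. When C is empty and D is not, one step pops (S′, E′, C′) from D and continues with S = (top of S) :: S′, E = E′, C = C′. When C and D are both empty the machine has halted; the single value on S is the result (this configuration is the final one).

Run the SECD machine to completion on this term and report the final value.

[0] [S=∅ | E=∅ | C=[((λw. ((λq. ((λv. 0) -2)) ((λv. v) -4))) ((λz. z) (3 - 7)))] | D=∅]
[1] [S=∅ | E=∅ | C=[((λz. z) (3 - 7)) :: (λw. ((λq. ((λv. 0) -2)) ((λv. v) -4))) :: AP] | D=∅]
[2] [S=∅ | E=∅ | C=[(3 - 7) :: (λz. z) :: AP :: (λw. ((λq. ((λv. 0) -2)) ((λv. v) -4))) :: AP] | D=∅]
[3] [S=∅ | E=∅ | C=[3 :: 7 :: PRIM2(sub) :: (λz. z) :: AP :: (λw. ((λq. ((λv. 0) -2)) ((λv. v) -4))) :: AP] | D=∅]
[4] [S=[3] | E=∅ | C=[7 :: PRIM2(sub) :: (λz. z) :: AP :: (λw. ((λq. ((λv. 0) -2)) ((λv. v) -4))) :: AP] | D=∅]
[5] [S=[7 :: 3] | E=∅ | C=[PRIM2(sub) :: (λz. z) :: AP :: (λw. ((λq. ((λv. 0) -2)) ((λv. v) -4))) :: AP] | D=∅]
[6] [S=[-4] | E=∅ | C=[(λz. z) :: AP :: (λw. ((λq. ((λv. 0) -2)) ((λv. v) -4))) :: AP] | D=∅]
[7] [S=[clo(λz. z, ∅) :: -4] | E=∅ | C=[AP :: (λw. ((λq. ((λv. 0) -2)) ((λv. v) -4))) :: AP] | D=∅]
[8] [S=∅ | E={z↦-4} | C=[z] | D=[(∅, ∅, [(λw. ((λq. ((λv. 0) -2)) ((λv. v) -4))) :: AP])]]
[9] [S=[-4] | E={z↦-4} | C=∅ | D=[(∅, ∅, [(λw. ((λq. ((λv. 0) -2)) ((λv. v) -4))) :: AP])]]
[10] [S=[-4] | E=∅ | C=[(λw. ((λq. ((λv. 0) -2)) ((λv. v) -4))) :: AP] | D=∅]
[11] [S=[clo(λw. ((λq. ((λv. 0) -2)) ((λv. v) -4)), ∅) :: -4] | E=∅ | C=[AP] | D=∅]
[12] [S=∅ | E={w↦-4} | C=[((λq. ((λv. 0) -2)) ((λv. v) -4))] | D=[(∅, ∅, ∅)]]
[13] [S=∅ | E={w↦-4} | C=[((λv. v) -4) :: (λq. ((λv. 0) -2)) :: AP] | D=[(∅, ∅, ∅)]]
[14] [S=∅ | E={w↦-4} | C=[-4 :: (λv. v) :: AP :: (λq. ((λv. 0) -2)) :: AP] | D=[(∅, ∅, ∅)]]
[15] [S=[-4] | E={w↦-4} | C=[(λv. v) :: AP :: (λq. ((λv. 0) -2)) :: AP] | D=[(∅, ∅, ∅)]]
[16] [S=[clo(λv. v, {w↦-4}) :: -4] | E={w↦-4} | C=[AP :: (λq. ((λv. 0) -2)) :: AP] | D=[(∅, ∅, ∅)]]
[17] [S=∅ | E={v↦-4, w↦-4} | C=[v] | D=[(∅, {w↦-4}, [(λq. ((λv. 0) -2)) :: AP]) :: (∅, ∅, ∅)]]
[18] [S=[-4] | E={v↦-4, w↦-4} | C=∅ | D=[(∅, {w↦-4}, [(λq. ((λv. 0) -2)) :: AP]) :: (∅, ∅, ∅)]]
[19] [S=[-4] | E={w↦-4} | C=[(λq. ((λv. 0) -2)) :: AP] | D=[(∅, ∅, ∅)]]
[20] [S=[clo(λq. ((λv. 0) -2), {w↦-4}) :: -4] | E={w↦-4} | C=[AP] | D=[(∅, ∅, ∅)]]
[21] [S=∅ | E={q↦-4, w↦-4} | C=[((λv. 0) -2)] | D=[(∅, {w↦-4}, ∅) :: (∅, ∅, ∅)]]
[22] [S=∅ | E={q↦-4, w↦-4} | C=[-2 :: (λv. 0) :: AP] | D=[(∅, {w↦-4}, ∅) :: (∅, ∅, ∅)]]
[23] [S=[-2] | E={q↦-4, w↦-4} | C=[(λv. 0) :: AP] | D=[(∅, {w↦-4}, ∅) :: (∅, ∅, ∅)]]
[24] [S=[clo(λv. 0, {q↦-4, w↦-4}) :: -2] | E={q↦-4, w↦-4} | C=[AP] | D=[(∅, {w↦-4}, ∅) :: (∅, ∅, ∅)]]
[25] [S=∅ | E={v↦-2, q↦-4, w↦-4} | C=[0] | D=[(∅, {q↦-4, w↦-4}, ∅) :: (∅, {w↦-4}, ∅) :: (∅, ∅, ∅)]]
[26] [S=[0] | E={v↦-2, q↦-4, w↦-4} | C=∅ | D=[(∅, {q↦-4, w↦-4}, ∅) :: (∅, {w↦-4}, ∅) :: (∅, ∅, ∅)]]
[27] [S=[0] | E={q↦-4, w↦-4} | C=∅ | D=[(∅, {w↦-4}, ∅) :: (∅, ∅, ∅)]]
[28] [S=[0] | E={w↦-4} | C=∅ | D=[(∅, ∅, ∅)]]
[29] [S=[0] | E=∅ | C=∅ | D=∅]
→ final value 0

Answer: 0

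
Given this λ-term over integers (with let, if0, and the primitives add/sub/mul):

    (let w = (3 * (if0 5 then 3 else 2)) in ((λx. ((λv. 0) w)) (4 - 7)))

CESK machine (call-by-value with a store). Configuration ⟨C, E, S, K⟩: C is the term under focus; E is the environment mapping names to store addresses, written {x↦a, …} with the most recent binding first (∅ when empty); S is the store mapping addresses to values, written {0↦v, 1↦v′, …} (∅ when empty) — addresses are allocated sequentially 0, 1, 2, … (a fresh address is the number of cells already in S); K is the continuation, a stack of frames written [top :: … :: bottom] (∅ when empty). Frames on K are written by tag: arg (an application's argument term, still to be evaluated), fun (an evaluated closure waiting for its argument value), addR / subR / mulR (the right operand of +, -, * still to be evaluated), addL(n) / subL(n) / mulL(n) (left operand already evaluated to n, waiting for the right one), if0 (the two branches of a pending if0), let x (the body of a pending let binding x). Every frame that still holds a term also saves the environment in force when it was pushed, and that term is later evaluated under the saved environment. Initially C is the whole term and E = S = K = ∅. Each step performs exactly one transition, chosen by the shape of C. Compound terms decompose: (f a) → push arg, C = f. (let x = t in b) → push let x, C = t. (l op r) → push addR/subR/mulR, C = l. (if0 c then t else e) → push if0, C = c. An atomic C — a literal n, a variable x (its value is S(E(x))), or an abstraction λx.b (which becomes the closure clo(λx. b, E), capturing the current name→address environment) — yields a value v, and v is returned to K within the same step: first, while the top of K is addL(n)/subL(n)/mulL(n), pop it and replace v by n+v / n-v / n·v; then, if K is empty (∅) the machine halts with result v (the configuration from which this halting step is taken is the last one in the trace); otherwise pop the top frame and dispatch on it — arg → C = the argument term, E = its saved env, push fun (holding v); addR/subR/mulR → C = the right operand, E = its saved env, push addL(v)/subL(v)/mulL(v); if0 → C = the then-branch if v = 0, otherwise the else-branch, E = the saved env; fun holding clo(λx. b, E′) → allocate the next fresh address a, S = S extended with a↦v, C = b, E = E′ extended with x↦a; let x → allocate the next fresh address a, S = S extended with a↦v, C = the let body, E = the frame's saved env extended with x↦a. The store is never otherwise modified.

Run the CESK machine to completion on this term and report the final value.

Answer: 0

Machine steps:
t=0: ⟨C=(let w = (3 * (if0 5 then 3 else 2)) in ((λx. ((λv. 0) w)) (4 - 7))); E=∅; S=∅; K=∅⟩
t=1: ⟨C=(3 * (if0 5 then 3 else 2)); E=∅; S=∅; K=[let w]⟩
t=2: ⟨C=3; E=∅; S=∅; K=[mulR :: let w]⟩
t=3: ⟨C=(if0 5 then 3 else 2); E=∅; S=∅; K=[mulL(3) :: let w]⟩
t=4: ⟨C=5; E=∅; S=∅; K=[if0 :: mulL(3) :: let w]⟩
t=5: ⟨C=2; E=∅; S=∅; K=[mulL(3) :: let w]⟩
t=6: ⟨C=((λx. ((λv. 0) w)) (4 - 7)); E={w↦0}; S={0↦6}; K=∅⟩
t=7: ⟨C=(λx. ((λv. 0) w)); E={w↦0}; S={0↦6}; K=[arg]⟩
t=8: ⟨C=(4 - 7); E={w↦0}; S={0↦6}; K=[fun]⟩
t=9: ⟨C=4; E={w↦0}; S={0↦6}; K=[subR :: fun]⟩
t=10: ⟨C=7; E={w↦0}; S={0↦6}; K=[subL(4) :: fun]⟩
t=11: ⟨C=((λv. 0) w); E={x↦1, w↦0}; S={0↦6, 1↦-3}; K=∅⟩
t=12: ⟨C=(λv. 0); E={x↦1, w↦0}; S={0↦6, 1↦-3}; K=[arg]⟩
t=13: ⟨C=w; E={x↦1, w↦0}; S={0↦6, 1↦-3}; K=[fun]⟩
t=14: ⟨C=0; E={v↦2, x↦1, w↦0}; S={0↦6, 1↦-3, 2↦6}; K=∅⟩
→ final value 0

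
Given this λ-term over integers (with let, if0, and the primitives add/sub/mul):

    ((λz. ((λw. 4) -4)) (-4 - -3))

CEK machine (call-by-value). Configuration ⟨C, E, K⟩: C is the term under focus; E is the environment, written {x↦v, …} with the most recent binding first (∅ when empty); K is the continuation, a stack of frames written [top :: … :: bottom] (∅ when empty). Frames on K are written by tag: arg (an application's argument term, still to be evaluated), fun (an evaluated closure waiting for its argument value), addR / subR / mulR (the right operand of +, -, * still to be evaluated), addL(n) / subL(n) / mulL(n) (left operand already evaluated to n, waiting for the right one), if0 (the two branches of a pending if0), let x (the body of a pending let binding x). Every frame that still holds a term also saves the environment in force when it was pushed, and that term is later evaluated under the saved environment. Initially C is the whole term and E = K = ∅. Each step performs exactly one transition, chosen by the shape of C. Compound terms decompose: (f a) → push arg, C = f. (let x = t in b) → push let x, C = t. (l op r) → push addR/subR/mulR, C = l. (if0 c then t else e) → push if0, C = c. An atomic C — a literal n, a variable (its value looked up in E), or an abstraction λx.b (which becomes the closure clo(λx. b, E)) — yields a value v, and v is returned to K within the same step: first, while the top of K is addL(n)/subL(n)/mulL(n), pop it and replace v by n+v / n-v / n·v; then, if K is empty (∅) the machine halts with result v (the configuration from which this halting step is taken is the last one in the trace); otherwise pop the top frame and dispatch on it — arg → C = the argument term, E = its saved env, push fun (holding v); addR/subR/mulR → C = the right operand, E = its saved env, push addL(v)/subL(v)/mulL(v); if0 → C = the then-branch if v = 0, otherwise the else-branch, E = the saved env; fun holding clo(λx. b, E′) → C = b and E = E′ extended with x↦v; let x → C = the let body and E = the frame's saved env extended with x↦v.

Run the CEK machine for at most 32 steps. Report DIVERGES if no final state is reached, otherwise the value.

[0] ⟨C=((λz. ((λw. 4) -4)) (-4 - -3)); E=∅; K=∅⟩
[1] ⟨C=(λz. ((λw. 4) -4)); E=∅; K=[arg]⟩
[2] ⟨C=(-4 - -3); E=∅; K=[fun]⟩
[3] ⟨C=-4; E=∅; K=[subR :: fun]⟩
[4] ⟨C=-3; E=∅; K=[subL(-4) :: fun]⟩
[5] ⟨C=((λw. 4) -4); E={z↦-1}; K=∅⟩
[6] ⟨C=(λw. 4); E={z↦-1}; K=[arg]⟩
[7] ⟨C=-4; E={z↦-1}; K=[fun]⟩
[8] ⟨C=4; E={w↦-4, z↦-1}; K=∅⟩
→ final value 4

Answer: 4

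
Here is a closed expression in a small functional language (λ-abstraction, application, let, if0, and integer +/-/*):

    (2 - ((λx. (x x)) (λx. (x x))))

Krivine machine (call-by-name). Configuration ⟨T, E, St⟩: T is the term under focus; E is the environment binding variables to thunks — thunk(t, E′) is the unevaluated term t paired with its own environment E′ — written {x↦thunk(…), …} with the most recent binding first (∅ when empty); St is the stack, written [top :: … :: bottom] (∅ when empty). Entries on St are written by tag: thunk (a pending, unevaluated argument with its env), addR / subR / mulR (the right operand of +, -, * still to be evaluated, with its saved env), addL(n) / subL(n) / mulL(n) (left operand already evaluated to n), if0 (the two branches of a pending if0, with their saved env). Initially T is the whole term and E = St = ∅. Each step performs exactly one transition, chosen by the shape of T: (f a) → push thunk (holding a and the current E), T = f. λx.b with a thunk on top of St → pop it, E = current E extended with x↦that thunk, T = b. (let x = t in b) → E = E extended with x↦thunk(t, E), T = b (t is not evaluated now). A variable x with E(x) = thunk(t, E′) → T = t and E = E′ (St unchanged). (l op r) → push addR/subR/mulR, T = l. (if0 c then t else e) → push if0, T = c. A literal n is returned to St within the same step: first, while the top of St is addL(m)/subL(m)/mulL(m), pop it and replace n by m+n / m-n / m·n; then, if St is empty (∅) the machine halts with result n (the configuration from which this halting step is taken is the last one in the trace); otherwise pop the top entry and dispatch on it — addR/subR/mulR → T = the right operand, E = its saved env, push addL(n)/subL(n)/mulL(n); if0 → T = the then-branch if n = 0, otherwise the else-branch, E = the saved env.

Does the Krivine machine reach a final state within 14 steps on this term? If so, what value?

[0] [T=(2 - ((λx. (x x)) (λx. (x x)))) | E=∅ | St=∅]
[1] [T=2 | E=∅ | St=[subR]]
[2] [T=((λx. (x x)) (λx. (x x))) | E=∅ | St=[subL(2)]]
[3] [T=(λx. (x x)) | E=∅ | St=[thunk :: subL(2)]]
[4] [T=(x x) | E={x↦thunk((λx. (x x)), ∅)} | St=[subL(2)]]
[5] [T=x | E={x↦thunk((λx. (x x)), ∅)} | St=[thunk :: subL(2)]]
[6] [T=(λx. (x x)) | E=∅ | St=[thunk :: subL(2)]]
[7] [T=(x x) | E={x↦thunk(x, {x↦thunk((λx. (x x)), ∅)})} | St=[subL(2)]]
[8] [T=x | E={x↦thunk(x, {x↦thunk((λx. (x x)), ∅)})} | St=[thunk :: subL(2)]]
[9] [T=x | E={x↦thunk((λx. (x x)), ∅)} | St=[thunk :: subL(2)]]
[10] [T=(λx. (x x)) | E=∅ | St=[thunk :: subL(2)]]
[11] [T=(x x) | E={x↦thunk(x, {x↦thunk(x, {x↦thunk((λx. (x x)), ∅)})})} | St=[subL(2)]]
[12] [T=x | E={x↦thunk(x, {x↦thunk(x, {x↦thunk((λx. (x x)), ∅)})})} | St=[thunk :: subL(2)]]
[13] [T=x | E={x↦thunk(x, {x↦thunk((λx. (x x)), ∅)})} | St=[thunk :: subL(2)]]
[14] [T=x | E={x↦thunk((λx. (x x)), ∅)} | St=[thunk :: subL(2)]]
→ 14 transitions taken and the configuration is still not final: no result within 14 steps

Answer: DIVERGES (no final state within 14 steps)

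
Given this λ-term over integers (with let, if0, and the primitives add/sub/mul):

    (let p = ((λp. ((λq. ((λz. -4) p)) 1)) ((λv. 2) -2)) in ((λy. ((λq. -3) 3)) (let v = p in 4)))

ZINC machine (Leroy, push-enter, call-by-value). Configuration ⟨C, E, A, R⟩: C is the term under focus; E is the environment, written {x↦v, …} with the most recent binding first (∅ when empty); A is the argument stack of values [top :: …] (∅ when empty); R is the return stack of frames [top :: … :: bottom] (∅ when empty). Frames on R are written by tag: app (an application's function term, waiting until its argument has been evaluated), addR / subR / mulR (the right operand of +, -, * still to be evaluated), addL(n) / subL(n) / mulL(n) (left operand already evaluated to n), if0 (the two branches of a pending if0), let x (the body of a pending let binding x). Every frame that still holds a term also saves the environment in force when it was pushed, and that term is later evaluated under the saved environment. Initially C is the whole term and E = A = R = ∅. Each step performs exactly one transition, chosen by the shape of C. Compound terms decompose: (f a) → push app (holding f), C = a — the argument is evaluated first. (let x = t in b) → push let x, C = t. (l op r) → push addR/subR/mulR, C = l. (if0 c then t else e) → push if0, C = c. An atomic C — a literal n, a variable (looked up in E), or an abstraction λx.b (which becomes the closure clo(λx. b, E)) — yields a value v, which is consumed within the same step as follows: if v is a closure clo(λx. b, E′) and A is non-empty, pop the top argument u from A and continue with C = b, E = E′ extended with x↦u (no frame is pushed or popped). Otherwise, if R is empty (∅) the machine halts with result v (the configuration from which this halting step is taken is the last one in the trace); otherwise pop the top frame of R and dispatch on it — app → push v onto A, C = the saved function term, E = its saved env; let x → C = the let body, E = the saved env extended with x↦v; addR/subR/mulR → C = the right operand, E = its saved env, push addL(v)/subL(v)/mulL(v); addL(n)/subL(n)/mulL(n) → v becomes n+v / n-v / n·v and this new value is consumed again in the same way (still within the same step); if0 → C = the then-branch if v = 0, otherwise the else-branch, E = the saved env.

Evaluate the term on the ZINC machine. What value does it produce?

t=0: ⟨C=(let p = ((λp. ((λq. ((λz. -4) p)) 1)) ((λv. 2) -2)) in ((λy. ((λq. -3) 3)) (let v = p in 4))); E=∅; A=∅; R=∅⟩
t=1: ⟨C=((λp. ((λq. ((λz. -4) p)) 1)) ((λv. 2) -2)); E=∅; A=∅; R=[let p]⟩
t=2: ⟨C=((λv. 2) -2); E=∅; A=∅; R=[app :: let p]⟩
t=3: ⟨C=-2; E=∅; A=∅; R=[app :: app :: let p]⟩
t=4: ⟨C=(λv. 2); E=∅; A=[-2]; R=[app :: let p]⟩
t=5: ⟨C=2; E={v↦-2}; A=∅; R=[app :: let p]⟩
t=6: ⟨C=(λp. ((λq. ((λz. -4) p)) 1)); E=∅; A=[2]; R=[let p]⟩
t=7: ⟨C=((λq. ((λz. -4) p)) 1); E={p↦2}; A=∅; R=[let p]⟩
t=8: ⟨C=1; E={p↦2}; A=∅; R=[app :: let p]⟩
t=9: ⟨C=(λq. ((λz. -4) p)); E={p↦2}; A=[1]; R=[let p]⟩
t=10: ⟨C=((λz. -4) p); E={q↦1, p↦2}; A=∅; R=[let p]⟩
t=11: ⟨C=p; E={q↦1, p↦2}; A=∅; R=[app :: let p]⟩
t=12: ⟨C=(λz. -4); E={q↦1, p↦2}; A=[2]; R=[let p]⟩
t=13: ⟨C=-4; E={z↦2, q↦1, p↦2}; A=∅; R=[let p]⟩
t=14: ⟨C=((λy. ((λq. -3) 3)) (let v = p in 4)); E={p↦-4}; A=∅; R=∅⟩
t=15: ⟨C=(let v = p in 4); E={p↦-4}; A=∅; R=[app]⟩
t=16: ⟨C=p; E={p↦-4}; A=∅; R=[let v :: app]⟩
t=17: ⟨C=4; E={v↦-4, p↦-4}; A=∅; R=[app]⟩
t=18: ⟨C=(λy. ((λq. -3) 3)); E={p↦-4}; A=[4]; R=∅⟩
t=19: ⟨C=((λq. -3) 3); E={y↦4, p↦-4}; A=∅; R=∅⟩
t=20: ⟨C=3; E={y↦4, p↦-4}; A=∅; R=[app]⟩
t=21: ⟨C=(λq. -3); E={y↦4, p↦-4}; A=[3]; R=∅⟩
t=22: ⟨C=-3; E={q↦3, y↦4, p↦-4}; A=∅; R=∅⟩
→ final value -3

Answer: -3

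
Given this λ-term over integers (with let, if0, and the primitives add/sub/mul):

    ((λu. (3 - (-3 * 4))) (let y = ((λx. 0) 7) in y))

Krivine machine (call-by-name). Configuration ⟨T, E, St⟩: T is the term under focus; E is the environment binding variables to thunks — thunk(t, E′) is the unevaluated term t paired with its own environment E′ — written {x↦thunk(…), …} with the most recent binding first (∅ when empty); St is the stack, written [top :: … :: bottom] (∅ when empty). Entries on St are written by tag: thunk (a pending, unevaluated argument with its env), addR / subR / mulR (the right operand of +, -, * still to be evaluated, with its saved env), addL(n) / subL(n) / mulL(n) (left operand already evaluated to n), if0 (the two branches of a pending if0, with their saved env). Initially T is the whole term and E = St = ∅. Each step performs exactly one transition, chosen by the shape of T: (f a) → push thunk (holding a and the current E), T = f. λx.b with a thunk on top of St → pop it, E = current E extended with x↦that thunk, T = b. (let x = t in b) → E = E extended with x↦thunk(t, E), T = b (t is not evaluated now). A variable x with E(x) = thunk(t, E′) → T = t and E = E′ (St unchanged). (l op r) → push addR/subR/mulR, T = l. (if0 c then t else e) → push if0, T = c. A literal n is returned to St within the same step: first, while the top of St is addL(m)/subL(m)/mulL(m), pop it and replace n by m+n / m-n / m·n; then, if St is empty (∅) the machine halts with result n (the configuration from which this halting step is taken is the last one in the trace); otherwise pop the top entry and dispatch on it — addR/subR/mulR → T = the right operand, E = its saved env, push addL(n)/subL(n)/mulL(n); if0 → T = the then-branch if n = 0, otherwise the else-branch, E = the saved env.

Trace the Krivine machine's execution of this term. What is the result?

[0] ⟨T=((λu. (3 - (-3 * 4))) (let y = ((λx. 0) 7) in y)); E=∅; St=∅⟩
[1] ⟨T=(λu. (3 - (-3 * 4))); E=∅; St=[thunk]⟩
[2] ⟨T=(3 - (-3 * 4)); E={u↦thunk((let y = ((λx. 0) 7) in y), ∅)}; St=∅⟩
[3] ⟨T=3; E={u↦thunk((let y = ((λx. 0) 7) in y), ∅)}; St=[subR]⟩
[4] ⟨T=(-3 * 4); E={u↦thunk((let y = ((λx. 0) 7) in y), ∅)}; St=[subL(3)]⟩
[5] ⟨T=-3; E={u↦thunk((let y = ((λx. 0) 7) in y), ∅)}; St=[mulR :: subL(3)]⟩
[6] ⟨T=4; E={u↦thunk((let y = ((λx. 0) 7) in y), ∅)}; St=[mulL(-3) :: subL(3)]⟩
→ final value 15

Answer: 15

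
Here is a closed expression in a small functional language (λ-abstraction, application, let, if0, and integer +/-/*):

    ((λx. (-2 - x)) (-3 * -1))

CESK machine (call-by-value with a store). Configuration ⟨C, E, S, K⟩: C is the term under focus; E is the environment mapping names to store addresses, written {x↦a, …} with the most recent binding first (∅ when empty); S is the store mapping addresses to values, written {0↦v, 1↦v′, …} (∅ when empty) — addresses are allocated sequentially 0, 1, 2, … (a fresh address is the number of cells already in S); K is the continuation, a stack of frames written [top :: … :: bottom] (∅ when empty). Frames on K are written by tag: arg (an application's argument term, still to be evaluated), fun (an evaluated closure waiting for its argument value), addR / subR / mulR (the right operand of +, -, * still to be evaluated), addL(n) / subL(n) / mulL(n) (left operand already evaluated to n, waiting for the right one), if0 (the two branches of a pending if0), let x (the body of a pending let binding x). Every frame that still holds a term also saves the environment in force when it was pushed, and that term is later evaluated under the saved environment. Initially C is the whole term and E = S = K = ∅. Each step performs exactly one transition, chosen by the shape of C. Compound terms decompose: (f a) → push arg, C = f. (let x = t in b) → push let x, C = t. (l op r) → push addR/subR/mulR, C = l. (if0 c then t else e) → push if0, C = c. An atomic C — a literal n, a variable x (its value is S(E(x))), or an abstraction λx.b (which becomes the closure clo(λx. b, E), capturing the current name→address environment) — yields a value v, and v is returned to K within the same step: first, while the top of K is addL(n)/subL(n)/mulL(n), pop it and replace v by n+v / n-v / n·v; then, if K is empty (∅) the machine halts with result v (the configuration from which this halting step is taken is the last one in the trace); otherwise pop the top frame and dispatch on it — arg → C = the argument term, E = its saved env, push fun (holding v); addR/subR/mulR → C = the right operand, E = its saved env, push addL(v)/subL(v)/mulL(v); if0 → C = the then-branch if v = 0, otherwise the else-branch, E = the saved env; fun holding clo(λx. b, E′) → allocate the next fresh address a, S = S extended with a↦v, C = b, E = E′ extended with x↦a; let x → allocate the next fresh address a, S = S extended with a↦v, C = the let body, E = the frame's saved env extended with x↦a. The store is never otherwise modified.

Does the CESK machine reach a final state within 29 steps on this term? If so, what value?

Answer: -5

Execution trace:
step 0: <C=((λx. (-2 - x)) (-3 * -1)), E=∅, S=∅, K=∅>
step 1: <C=(λx. (-2 - x)), E=∅, S=∅, K=[arg]>
step 2: <C=(-3 * -1), E=∅, S=∅, K=[fun]>
step 3: <C=-3, E=∅, S=∅, K=[mulR :: fun]>
step 4: <C=-1, E=∅, S=∅, K=[mulL(-3) :: fun]>
step 5: <C=(-2 - x), E={x↦0}, S={0↦3}, K=∅>
step 6: <C=-2, E={x↦0}, S={0↦3}, K=[subR]>
step 7: <C=x, E={x↦0}, S={0↦3}, K=[subL(-2)]>
→ final value -5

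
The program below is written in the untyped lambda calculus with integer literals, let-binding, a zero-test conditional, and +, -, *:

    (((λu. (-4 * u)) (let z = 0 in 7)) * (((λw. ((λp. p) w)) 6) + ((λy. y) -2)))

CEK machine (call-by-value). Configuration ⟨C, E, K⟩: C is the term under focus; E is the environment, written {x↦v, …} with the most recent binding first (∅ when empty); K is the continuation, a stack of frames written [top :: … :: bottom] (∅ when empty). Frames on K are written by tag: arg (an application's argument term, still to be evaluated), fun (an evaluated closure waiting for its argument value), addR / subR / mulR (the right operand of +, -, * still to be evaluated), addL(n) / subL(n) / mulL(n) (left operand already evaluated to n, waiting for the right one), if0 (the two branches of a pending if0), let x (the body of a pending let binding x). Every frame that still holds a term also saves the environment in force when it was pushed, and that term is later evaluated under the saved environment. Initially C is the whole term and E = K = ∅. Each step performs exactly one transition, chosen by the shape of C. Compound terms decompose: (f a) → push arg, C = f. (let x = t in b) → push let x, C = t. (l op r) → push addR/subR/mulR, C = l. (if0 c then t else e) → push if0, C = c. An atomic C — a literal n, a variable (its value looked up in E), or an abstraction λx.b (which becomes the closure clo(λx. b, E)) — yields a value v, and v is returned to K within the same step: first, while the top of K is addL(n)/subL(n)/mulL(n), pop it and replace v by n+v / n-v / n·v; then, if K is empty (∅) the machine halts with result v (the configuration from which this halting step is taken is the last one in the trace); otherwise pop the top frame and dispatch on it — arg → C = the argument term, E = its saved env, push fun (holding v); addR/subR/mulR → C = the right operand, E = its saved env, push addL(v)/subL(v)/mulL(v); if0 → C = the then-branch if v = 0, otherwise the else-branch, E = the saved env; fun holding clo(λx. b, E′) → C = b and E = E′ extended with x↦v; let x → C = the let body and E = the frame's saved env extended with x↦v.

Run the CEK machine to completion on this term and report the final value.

step 0: [C=(((λu. (-4 * u)) (let z = 0 in 7)) * (((λw. ((λp. p) w)) 6) + ((λy. y) -2))) | E=∅ | K=∅]
step 1: [C=((λu. (-4 * u)) (let z = 0 in 7)) | E=∅ | K=[mulR]]
step 2: [C=(λu. (-4 * u)) | E=∅ | K=[arg :: mulR]]
step 3: [C=(let z = 0 in 7) | E=∅ | K=[fun :: mulR]]
step 4: [C=0 | E=∅ | K=[let z :: fun :: mulR]]
step 5: [C=7 | E={z↦0} | K=[fun :: mulR]]
step 6: [C=(-4 * u) | E={u↦7} | K=[mulR]]
step 7: [C=-4 | E={u↦7} | K=[mulR :: mulR]]
step 8: [C=u | E={u↦7} | K=[mulL(-4) :: mulR]]
step 9: [C=(((λw. ((λp. p) w)) 6) + ((λy. y) -2)) | E=∅ | K=[mulL(-28)]]
step 10: [C=((λw. ((λp. p) w)) 6) | E=∅ | K=[addR :: mulL(-28)]]
step 11: [C=(λw. ((λp. p) w)) | E=∅ | K=[arg :: addR :: mulL(-28)]]
step 12: [C=6 | E=∅ | K=[fun :: addR :: mulL(-28)]]
step 13: [C=((λp. p) w) | E={w↦6} | K=[addR :: mulL(-28)]]
step 14: [C=(λp. p) | E={w↦6} | K=[arg :: addR :: mulL(-28)]]
step 15: [C=w | E={w↦6} | K=[fun :: addR :: mulL(-28)]]
step 16: [C=p | E={p↦6, w↦6} | K=[addR :: mulL(-28)]]
step 17: [C=((λy. y) -2) | E=∅ | K=[addL(6) :: mulL(-28)]]
step 18: [C=(λy. y) | E=∅ | K=[arg :: addL(6) :: mulL(-28)]]
step 19: [C=-2 | E=∅ | K=[fun :: addL(6) :: mulL(-28)]]
step 20: [C=y | E={y↦-2} | K=[addL(6) :: mulL(-28)]]
→ final value -112

Answer: -112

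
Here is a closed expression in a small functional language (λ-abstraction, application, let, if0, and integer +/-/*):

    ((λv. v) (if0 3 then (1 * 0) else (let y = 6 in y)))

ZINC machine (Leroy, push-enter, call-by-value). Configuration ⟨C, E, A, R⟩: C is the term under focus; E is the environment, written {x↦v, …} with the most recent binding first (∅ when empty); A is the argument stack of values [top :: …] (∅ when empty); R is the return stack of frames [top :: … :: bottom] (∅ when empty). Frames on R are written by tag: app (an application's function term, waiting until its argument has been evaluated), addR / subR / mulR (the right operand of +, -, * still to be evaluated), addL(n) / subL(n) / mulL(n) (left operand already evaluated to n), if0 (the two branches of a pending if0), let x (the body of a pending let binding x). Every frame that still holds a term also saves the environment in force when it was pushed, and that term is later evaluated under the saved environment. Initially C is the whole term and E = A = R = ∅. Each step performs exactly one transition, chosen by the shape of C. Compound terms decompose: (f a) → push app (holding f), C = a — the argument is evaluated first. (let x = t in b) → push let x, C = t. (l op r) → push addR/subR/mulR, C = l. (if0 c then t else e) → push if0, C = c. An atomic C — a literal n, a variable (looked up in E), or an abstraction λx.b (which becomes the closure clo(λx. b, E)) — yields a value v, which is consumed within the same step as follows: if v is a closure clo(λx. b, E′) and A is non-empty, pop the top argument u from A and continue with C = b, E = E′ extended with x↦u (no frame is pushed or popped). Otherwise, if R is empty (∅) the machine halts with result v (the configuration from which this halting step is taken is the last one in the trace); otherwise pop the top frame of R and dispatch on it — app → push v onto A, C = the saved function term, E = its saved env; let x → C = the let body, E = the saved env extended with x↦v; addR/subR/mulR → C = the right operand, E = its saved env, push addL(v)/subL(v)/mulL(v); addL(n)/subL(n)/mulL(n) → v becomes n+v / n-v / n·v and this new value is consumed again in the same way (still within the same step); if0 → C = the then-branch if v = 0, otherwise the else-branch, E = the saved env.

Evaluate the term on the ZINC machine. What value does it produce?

Answer: 6

Execution trace:
0. ⟨C=((λv. v) (if0 3 then (1 * 0) else (let y = 6 in y))); E=∅; A=∅; R=∅⟩
1. ⟨C=(if0 3 then (1 * 0) else (let y = 6 in y)); E=∅; A=∅; R=[app]⟩
2. ⟨C=3; E=∅; A=∅; R=[if0 :: app]⟩
3. ⟨C=(let y = 6 in y); E=∅; A=∅; R=[app]⟩
4. ⟨C=6; E=∅; A=∅; R=[let y :: app]⟩
5. ⟨C=y; E={y↦6}; A=∅; R=[app]⟩
6. ⟨C=(λv. v); E=∅; A=[6]; R=∅⟩
7. ⟨C=v; E={v↦6}; A=∅; R=∅⟩
→ final value 6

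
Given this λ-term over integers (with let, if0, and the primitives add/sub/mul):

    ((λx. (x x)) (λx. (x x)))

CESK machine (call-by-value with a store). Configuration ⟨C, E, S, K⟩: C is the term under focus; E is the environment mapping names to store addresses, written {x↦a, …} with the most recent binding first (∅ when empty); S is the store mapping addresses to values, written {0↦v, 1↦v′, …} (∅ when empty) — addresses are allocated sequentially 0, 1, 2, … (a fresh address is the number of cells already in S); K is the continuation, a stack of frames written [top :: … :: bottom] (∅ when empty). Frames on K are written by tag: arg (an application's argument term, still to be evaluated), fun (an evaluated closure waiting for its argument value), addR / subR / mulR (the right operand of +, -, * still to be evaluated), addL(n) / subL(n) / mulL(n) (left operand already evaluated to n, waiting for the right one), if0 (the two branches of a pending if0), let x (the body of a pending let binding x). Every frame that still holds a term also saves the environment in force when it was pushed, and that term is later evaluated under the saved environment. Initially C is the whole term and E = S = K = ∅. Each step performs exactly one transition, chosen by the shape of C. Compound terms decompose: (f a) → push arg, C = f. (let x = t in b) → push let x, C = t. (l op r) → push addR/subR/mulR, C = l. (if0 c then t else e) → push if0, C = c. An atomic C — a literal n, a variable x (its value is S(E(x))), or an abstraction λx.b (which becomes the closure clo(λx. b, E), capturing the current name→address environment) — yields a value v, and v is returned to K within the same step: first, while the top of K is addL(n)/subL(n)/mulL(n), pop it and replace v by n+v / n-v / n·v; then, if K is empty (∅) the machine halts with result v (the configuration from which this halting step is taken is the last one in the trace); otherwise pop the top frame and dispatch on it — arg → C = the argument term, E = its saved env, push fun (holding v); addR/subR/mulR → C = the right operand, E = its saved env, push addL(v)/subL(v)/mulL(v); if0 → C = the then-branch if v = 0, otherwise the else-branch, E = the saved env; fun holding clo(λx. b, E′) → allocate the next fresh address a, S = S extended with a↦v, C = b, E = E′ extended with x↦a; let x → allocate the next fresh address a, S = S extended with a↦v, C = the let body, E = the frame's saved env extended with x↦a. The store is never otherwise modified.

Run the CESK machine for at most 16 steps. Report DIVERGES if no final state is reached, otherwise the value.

Answer: DIVERGES (no final state within 16 steps)

Derivation:
0. [C=((λx. (x x)) (λx. (x x))) | E=∅ | S=∅ | K=∅]
1. [C=(λx. (x x)) | E=∅ | S=∅ | K=[arg]]
2. [C=(λx. (x x)) | E=∅ | S=∅ | K=[fun]]
3. [C=(x x) | E={x↦0} | S={0↦clo(λx. (x x), ∅)} | K=∅]
4. [C=x | E={x↦0} | S={0↦clo(λx. (x x), ∅)} | K=[arg]]
5. [C=x | E={x↦0} | S={0↦clo(λx. (x x), ∅)} | K=[fun]]
6. [C=(x x) | E={x↦1} | S={0↦clo(λx. (x x), ∅), 1↦clo(λx. (x x), ∅)} | K=∅]
7. [C=x | E={x↦1} | S={0↦clo(λx. (x x), ∅), 1↦clo(λx. (x x), ∅)} | K=[arg]]
8. [C=x | E={x↦1} | S={0↦clo(λx. (x x), ∅), 1↦clo(λx. (x x), ∅)} | K=[fun]]
9. [C=(x x) | E={x↦2} | S={0↦clo(λx. (x x), ∅), 1↦clo(λx. (x x), ∅), 2↦clo(λx. (x x), ∅)} | K=∅]
10. [C=x | E={x↦2} | S={0↦clo(λx. (x x), ∅), 1↦clo(λx. (x x), ∅), 2↦clo(λx. (x x), ∅)} | K=[arg]]
11. [C=x | E={x↦2} | S={0↦clo(λx. (x x), ∅), 1↦clo(λx. (x x), ∅), 2↦clo(λx. (x x), ∅)} | K=[fun]]
12. [C=(x x) | E={x↦3} | S={0↦clo(λx. (x x), ∅), 1↦clo(λx. (x x), ∅), 2↦clo(λx. (x x), ∅), 3↦clo(λx. (x x), ∅)} | K=∅]
13. [C=x | E={x↦3} | S={0↦clo(λx. (x x), ∅), 1↦clo(λx. (x x), ∅), 2↦clo(λx. (x x), ∅), 3↦clo(λx. (x x), ∅)} | K=[arg]]
14. [C=x | E={x↦3} | S={0↦clo(λx. (x x), ∅), 1↦clo(λx. (x x), ∅), 2↦clo(λx. (x x), ∅), 3↦clo(λx. (x x), ∅)} | K=[fun]]
15. [C=(x x) | E={x↦4} | S={0↦clo(λx. (x x), ∅), 1↦clo(λx. (x x), ∅), 2↦clo(λx. (x x), ∅), 3↦clo(λx. (x x), ∅), 4↦clo(λx. (x x), ∅)} | K=∅]
16. [C=x | E={x↦4} | S={0↦clo(λx. (x x), ∅), 1↦clo(λx. (x x), ∅), 2↦clo(λx. (x x), ∅), 3↦clo(λx. (x x), ∅), 4↦clo(λx. (x x), ∅)} | K=[arg]]
→ 16 transitions taken and the configuration is still not final: no result within 16 steps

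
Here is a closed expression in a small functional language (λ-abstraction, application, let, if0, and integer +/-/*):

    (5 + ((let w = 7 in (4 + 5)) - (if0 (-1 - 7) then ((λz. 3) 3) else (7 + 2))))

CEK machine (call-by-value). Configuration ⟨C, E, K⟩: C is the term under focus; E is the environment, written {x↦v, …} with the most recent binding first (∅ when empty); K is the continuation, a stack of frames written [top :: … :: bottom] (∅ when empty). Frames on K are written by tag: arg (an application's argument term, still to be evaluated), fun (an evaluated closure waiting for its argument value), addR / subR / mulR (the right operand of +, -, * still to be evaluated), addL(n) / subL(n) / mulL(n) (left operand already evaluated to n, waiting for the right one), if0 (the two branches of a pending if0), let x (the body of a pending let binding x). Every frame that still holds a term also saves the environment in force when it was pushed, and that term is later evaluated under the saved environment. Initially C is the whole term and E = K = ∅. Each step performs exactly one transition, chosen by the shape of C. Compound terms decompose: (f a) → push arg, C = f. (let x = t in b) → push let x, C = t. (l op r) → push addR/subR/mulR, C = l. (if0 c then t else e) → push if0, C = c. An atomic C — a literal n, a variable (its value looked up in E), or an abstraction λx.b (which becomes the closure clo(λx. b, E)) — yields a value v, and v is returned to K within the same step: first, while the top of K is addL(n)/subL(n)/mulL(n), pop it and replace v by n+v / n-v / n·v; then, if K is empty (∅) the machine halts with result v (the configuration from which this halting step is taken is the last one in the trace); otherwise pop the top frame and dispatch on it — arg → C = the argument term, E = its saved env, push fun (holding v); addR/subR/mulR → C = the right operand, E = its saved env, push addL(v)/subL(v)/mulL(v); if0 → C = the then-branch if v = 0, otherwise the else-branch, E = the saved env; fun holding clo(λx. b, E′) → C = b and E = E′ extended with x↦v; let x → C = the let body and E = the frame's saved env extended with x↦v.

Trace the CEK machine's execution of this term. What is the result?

Answer: 5

Execution trace:
step 0: ⟨C=(5 + ((let w = 7 in (4 + 5)) - (if0 (-1 - 7) then ((λz. 3) 3) else (7 + 2)))); E=∅; K=∅⟩
step 1: ⟨C=5; E=∅; K=[addR]⟩
step 2: ⟨C=((let w = 7 in (4 + 5)) - (if0 (-1 - 7) then ((λz. 3) 3) else (7 + 2))); E=∅; K=[addL(5)]⟩
step 3: ⟨C=(let w = 7 in (4 + 5)); E=∅; K=[subR :: addL(5)]⟩
step 4: ⟨C=7; E=∅; K=[let w :: subR :: addL(5)]⟩
step 5: ⟨C=(4 + 5); E={w↦7}; K=[subR :: addL(5)]⟩
step 6: ⟨C=4; E={w↦7}; K=[addR :: subR :: addL(5)]⟩
step 7: ⟨C=5; E={w↦7}; K=[addL(4) :: subR :: addL(5)]⟩
step 8: ⟨C=(if0 (-1 - 7) then ((λz. 3) 3) else (7 + 2)); E=∅; K=[subL(9) :: addL(5)]⟩
step 9: ⟨C=(-1 - 7); E=∅; K=[if0 :: subL(9) :: addL(5)]⟩
step 10: ⟨C=-1; E=∅; K=[subR :: if0 :: subL(9) :: addL(5)]⟩
step 11: ⟨C=7; E=∅; K=[subL(-1) :: if0 :: subL(9) :: addL(5)]⟩
step 12: ⟨C=(7 + 2); E=∅; K=[subL(9) :: addL(5)]⟩
step 13: ⟨C=7; E=∅; K=[addR :: subL(9) :: addL(5)]⟩
step 14: ⟨C=2; E=∅; K=[addL(7) :: subL(9) :: addL(5)]⟩
→ final value 5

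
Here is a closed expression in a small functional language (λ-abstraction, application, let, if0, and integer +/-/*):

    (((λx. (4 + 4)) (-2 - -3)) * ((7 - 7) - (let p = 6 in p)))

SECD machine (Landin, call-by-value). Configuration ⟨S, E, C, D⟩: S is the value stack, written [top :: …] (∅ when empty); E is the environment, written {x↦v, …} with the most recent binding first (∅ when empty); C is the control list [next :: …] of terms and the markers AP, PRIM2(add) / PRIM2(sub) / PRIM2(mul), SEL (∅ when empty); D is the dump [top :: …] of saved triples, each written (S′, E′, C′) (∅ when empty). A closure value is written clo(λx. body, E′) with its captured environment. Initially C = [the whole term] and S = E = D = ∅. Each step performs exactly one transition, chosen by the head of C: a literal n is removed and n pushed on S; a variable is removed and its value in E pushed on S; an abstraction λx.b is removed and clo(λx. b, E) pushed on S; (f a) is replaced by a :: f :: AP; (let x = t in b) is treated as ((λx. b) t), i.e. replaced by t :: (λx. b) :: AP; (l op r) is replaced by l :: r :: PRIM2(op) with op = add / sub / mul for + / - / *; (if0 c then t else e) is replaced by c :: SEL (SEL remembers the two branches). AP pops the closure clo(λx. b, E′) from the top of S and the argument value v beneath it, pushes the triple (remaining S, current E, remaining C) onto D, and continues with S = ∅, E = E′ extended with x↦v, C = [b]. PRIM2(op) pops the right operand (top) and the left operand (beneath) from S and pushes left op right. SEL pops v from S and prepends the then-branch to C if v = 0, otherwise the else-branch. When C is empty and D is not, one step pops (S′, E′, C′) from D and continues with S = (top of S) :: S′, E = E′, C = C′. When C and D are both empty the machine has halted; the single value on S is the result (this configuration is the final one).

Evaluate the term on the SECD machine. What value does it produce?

step 0: <S=∅, E=∅, C=[(((λx. (4 + 4)) (-2 - -3)) * ((7 - 7) - (let p = 6 in p)))], D=∅>
step 1: <S=∅, E=∅, C=[((λx. (4 + 4)) (-2 - -3)) :: ((7 - 7) - (let p = 6 in p)) :: PRIM2(mul)], D=∅>
step 2: <S=∅, E=∅, C=[(-2 - -3) :: (λx. (4 + 4)) :: AP :: ((7 - 7) - (let p = 6 in p)) :: PRIM2(mul)], D=∅>
step 3: <S=∅, E=∅, C=[-2 :: -3 :: PRIM2(sub) :: (λx. (4 + 4)) :: AP :: ((7 - 7) - (let p = 6 in p)) :: PRIM2(mul)], D=∅>
step 4: <S=[-2], E=∅, C=[-3 :: PRIM2(sub) :: (λx. (4 + 4)) :: AP :: ((7 - 7) - (let p = 6 in p)) :: PRIM2(mul)], D=∅>
step 5: <S=[-3 :: -2], E=∅, C=[PRIM2(sub) :: (λx. (4 + 4)) :: AP :: ((7 - 7) - (let p = 6 in p)) :: PRIM2(mul)], D=∅>
step 6: <S=[1], E=∅, C=[(λx. (4 + 4)) :: AP :: ((7 - 7) - (let p = 6 in p)) :: PRIM2(mul)], D=∅>
step 7: <S=[clo(λx. (4 + 4), ∅) :: 1], E=∅, C=[AP :: ((7 - 7) - (let p = 6 in p)) :: PRIM2(mul)], D=∅>
step 8: <S=∅, E={x↦1}, C=[(4 + 4)], D=[(∅, ∅, [((7 - 7) - (let p = 6 in p)) :: PRIM2(mul)])]>
step 9: <S=∅, E={x↦1}, C=[4 :: 4 :: PRIM2(add)], D=[(∅, ∅, [((7 - 7) - (let p = 6 in p)) :: PRIM2(mul)])]>
step 10: <S=[4], E={x↦1}, C=[4 :: PRIM2(add)], D=[(∅, ∅, [((7 - 7) - (let p = 6 in p)) :: PRIM2(mul)])]>
step 11: <S=[4 :: 4], E={x↦1}, C=[PRIM2(add)], D=[(∅, ∅, [((7 - 7) - (let p = 6 in p)) :: PRIM2(mul)])]>
step 12: <S=[8], E={x↦1}, C=∅, D=[(∅, ∅, [((7 - 7) - (let p = 6 in p)) :: PRIM2(mul)])]>
step 13: <S=[8], E=∅, C=[((7 - 7) - (let p = 6 in p)) :: PRIM2(mul)], D=∅>
step 14: <S=[8], E=∅, C=[(7 - 7) :: (let p = 6 in p) :: PRIM2(sub) :: PRIM2(mul)], D=∅>
step 15: <S=[8], E=∅, C=[7 :: 7 :: PRIM2(sub) :: (let p = 6 in p) :: PRIM2(sub) :: PRIM2(mul)], D=∅>
step 16: <S=[7 :: 8], E=∅, C=[7 :: PRIM2(sub) :: (let p = 6 in p) :: PRIM2(sub) :: PRIM2(mul)], D=∅>
step 17: <S=[7 :: 7 :: 8], E=∅, C=[PRIM2(sub) :: (let p = 6 in p) :: PRIM2(sub) :: PRIM2(mul)], D=∅>
step 18: <S=[0 :: 8], E=∅, C=[(let p = 6 in p) :: PRIM2(sub) :: PRIM2(mul)], D=∅>
step 19: <S=[0 :: 8], E=∅, C=[6 :: (λp. p) :: AP :: PRIM2(sub) :: PRIM2(mul)], D=∅>
step 20: <S=[6 :: 0 :: 8], E=∅, C=[(λp. p) :: AP :: PRIM2(sub) :: PRIM2(mul)], D=∅>
step 21: <S=[clo(λp. p, ∅) :: 6 :: 0 :: 8], E=∅, C=[AP :: PRIM2(sub) :: PRIM2(mul)], D=∅>
step 22: <S=∅, E={p↦6}, C=[p], D=[([0 :: 8], ∅, [PRIM2(sub) :: PRIM2(mul)])]>
step 23: <S=[6], E={p↦6}, C=∅, D=[([0 :: 8], ∅, [PRIM2(sub) :: PRIM2(mul)])]>
step 24: <S=[6 :: 0 :: 8], E=∅, C=[PRIM2(sub) :: PRIM2(mul)], D=∅>
step 25: <S=[-6 :: 8], E=∅, C=[PRIM2(mul)], D=∅>
step 26: <S=[-48], E=∅, C=∅, D=∅>
→ final value -48

Answer: -48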